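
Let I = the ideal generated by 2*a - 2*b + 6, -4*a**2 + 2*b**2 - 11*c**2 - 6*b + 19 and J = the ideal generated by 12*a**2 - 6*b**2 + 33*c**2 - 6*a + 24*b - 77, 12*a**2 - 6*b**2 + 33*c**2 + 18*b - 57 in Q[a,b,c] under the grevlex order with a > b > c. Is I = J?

Since reduced Gröbner bases are canonical representatives of ideals under a given ordering, it suffices to compute and compare them.
Buchberger on the first generating set:
f_1 = 2*a - 2*b + 6, LT = a.
f_2 = -4*a**2 + 2*b**2 - 11*c**2 - 6*b + 19, LT = a**2.

S(f_1,f_2): lcm = a**2. S = -a*b + 1/2*b**2 - 11/4*c**2 + 3*a - 3/2*b + 19/4.
  leading term a*b: subtract (-1/2*b)·f_1 from -a*b + 1/2*b**2 - 11/4*c**2 + 3*a - 3/2*b + 19/4 → -1/2*b**2 - 11/4*c**2 + 3*a + 3/2*b + 19/4
  leading term b**2: no divisor's leading term divides it; move -1/2*b**2 to the remainder.
  leading term c**2: no divisor's leading term divides it; move -11/4*c**2 to the remainder.
  leading term a: subtract (3/2)·f_1 from 3*a + 3/2*b + 19/4 → 9/2*b - 17/4
  leading term b: no divisor's leading term divides it; move 9/2*b to the remainder.
  leading term 1: no divisor's leading term divides it; move -17/4 to the remainder.
  remainder -1/2*b**2 - 11/4*c**2 + 9/2*b - 17/4 ≠ 0; add g_3 = -1/2*b**2 - 11/4*c**2 + 9/2*b - 17/4 to the basis.

The other S-polynomials (S(f_1,g_3), S(f_2,g_3)) all reduce to 0 modulo the current basis, so we have a Gröbner basis.
Inter-reduce: drop elements whose leading term is divisible by another's, tail-reduce, and make monic.
Reduced Gröbner basis: {b**2 + 11/2*c**2 - 9*b + 17/2, a - b + 3}.

Buchberger on the second generating set:
h_1 = 12*a**2 - 6*b**2 + 33*c**2 - 6*a + 24*b - 77, LT = a**2.
h_2 = 12*a**2 - 6*b**2 + 33*c**2 + 18*b - 57, LT = a**2.

S(h_1,h_2): lcm = a**2. S = -1/2*a + 1/2*b - 5/3.
  leading term a: no divisor's leading term divides it; move -1/2*a to the remainder.
  leading term b: no divisor's leading term divides it; move 1/2*b to the remainder.
  leading term 1: no divisor's leading term divides it; move -5/3 to the remainder.
  remainder -1/2*a + 1/2*b - 5/3 ≠ 0; add k_3 = -1/2*a + 1/2*b - 5/3 to the basis.

S(h_1,k_3): lcm = a**2. S = a*b - 1/2*b**2 + 11/4*c**2 - 23/6*a + 2*b - 77/12.
  leading term a*b: subtract (-2*b)·k_3 from a*b - 1/2*b**2 + 11/4*c**2 - 23/6*a + 2*b - 77/12 → 1/2*b**2 + 11/4*c**2 - 23/6*a - 4/3*b - 77/12
  leading term b**2: no divisor's leading term divides it; move 1/2*b**2 to the remainder.
  leading term c**2: no divisor's leading term divides it; move 11/4*c**2 to the remainder.
  leading term a: subtract (23/3)·k_3 from -23/6*a - 4/3*b - 77/12 → -31/6*b + 229/36
  leading term b: no divisor's leading term divides it; move -31/6*b to the remainder.
  leading term 1: no divisor's leading term divides it; move 229/36 to the remainder.
  remainder 1/2*b**2 + 11/4*c**2 - 31/6*b + 229/36 ≠ 0; add k_4 = 1/2*b**2 + 11/4*c**2 - 31/6*b + 229/36 to the basis.

The other S-polynomials (S(h_2,k_3), S(h_1,k_4), S(h_2,k_4), S(k_3,k_4)) all reduce to 0 modulo the current basis, so we have a Gröbner basis.
Inter-reduce: drop elements whose leading term is divisible by another's, tail-reduce, and make monic.
Reduced Gröbner basis: {b**2 + 11/2*c**2 - 31/3*b + 229/18, a - b + 10/3}.

These differ, so the ideals are not equal.
The same test decides containment: I ⊆ J iff every generator of I reduces to 0 modulo a Gröbner basis of J.

No, the ideals differ.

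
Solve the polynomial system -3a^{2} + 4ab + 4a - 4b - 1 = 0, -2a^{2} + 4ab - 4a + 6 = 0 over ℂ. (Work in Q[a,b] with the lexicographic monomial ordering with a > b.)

{(1, 0), (2, 5/4), (3, 2)}

Compute a lex Gröbner basis by Buchberger's algorithm.
f_1 = -3a^{2} + 4ab + 4a - 4b - 1, LT = a^{2}.
f_2 = -2a^{2} + 4ab - 4a + 6, LT = a^{2}.

S(f_1,f_2): lcm = a^{2}. S = \tfrac{2}{3}ab - \tfrac{10}{3}a + \tfrac{4}{3}b + \tfrac{10}{3}.
  leading term ab: no divisor's leading term divides it; move \tfrac{2}{3}ab to the remainder.
  leading term a: no divisor's leading term divides it; move -\tfrac{10}{3}a to the remainder.
  leading term b: no divisor's leading term divides it; move \tfrac{4}{3}b to the remainder.
  leading term 1: no divisor's leading term divides it; move \tfrac{10}{3} to the remainder.
  remainder \tfrac{2}{3}ab - \tfrac{10}{3}a + \tfrac{4}{3}b + \tfrac{10}{3} ≠ 0; add h_3 = \tfrac{2}{3}ab - \tfrac{10}{3}a + \tfrac{4}{3}b + \tfrac{10}{3} to the basis.

S(f_1,h_3): lcm = a^{2}b. S = 5a^{2} - \tfrac{4}{3}ab^{2} - \tfrac{10}{3}ab - 5a + \tfrac{4}{3}b^{2} + \tfrac{1}{3}b.
  leading term a^{2}: subtract (-\tfrac{5}{3})·f_1 from 5a^{2} - \tfrac{4}{3}ab^{2} - \tfrac{10}{3}ab - 5a + \tfrac{4}{3}b^{2} + \tfrac{1}{3}b → -\tfrac{4}{3}ab^{2} + \tfrac{10}{3}ab + \tfrac{5}{3}a + \tfrac{4}{3}b^{2} - \tfrac{19}{3}b - \tfrac{5}{3}
  leading term ab^{2}: subtract (-2b)·h_3 from -\tfrac{4}{3}ab^{2} + \tfrac{10}{3}ab + \tfrac{5}{3}a + \tfrac{4}{3}b^{2} - \tfrac{19}{3}b - \tfrac{5}{3} → -\tfrac{10}{3}ab + \tfrac{5}{3}a + 4b^{2} + \tfrac{1}{3}b - \tfrac{5}{3}
  leading term ab: subtract (-5)·h_3 from -\tfrac{10}{3}ab + \tfrac{5}{3}a + 4b^{2} + \tfrac{1}{3}b - \tfrac{5}{3} → -15a + 4b^{2} + 7b + 15
  leading term a: no divisor's leading term divides it; move -15a to the remainder.
  leading term b^{2}: no divisor's leading term divides it; move 4b^{2} to the remainder.
  leading term b: no divisor's leading term divides it; move 7b to the remainder.
  leading term 1: no divisor's leading term divides it; move 15 to the remainder.
  remainder -15a + 4b^{2} + 7b + 15 ≠ 0; add h_4 = -15a + 4b^{2} + 7b + 15 to the basis.

S(h_3,h_4): lcm = ab. S = -5a + \tfrac{4}{15}b^{3} + \tfrac{7}{15}b^{2} + 3b + 5.
  leading term a: subtract (\tfrac{1}{3})·h_4 from -5a + \tfrac{4}{15}b^{3} + \tfrac{7}{15}b^{2} + 3b + 5 → \tfrac{4}{15}b^{3} - \tfrac{13}{15}b^{2} + \tfrac{2}{3}b
  leading term b^{3}: no divisor's leading term divides it; move \tfrac{4}{15}b^{3} to the remainder.
  leading term b^{2}: no divisor's leading term divides it; move -\tfrac{13}{15}b^{2} to the remainder.
  leading term b: no divisor's leading term divides it; move \tfrac{2}{3}b to the remainder.
  remainder \tfrac{4}{15}b^{3} - \tfrac{13}{15}b^{2} + \tfrac{2}{3}b ≠ 0; add h_5 = \tfrac{4}{15}b^{3} - \tfrac{13}{15}b^{2} + \tfrac{2}{3}b to the basis.

The other S-polynomials (S(f_2,h_3), S(f_1,h_4), S(f_2,h_4), S(f_1,h_5), S(f_2,h_5), S(h_3,h_5), S(h_4,h_5)) all reduce to 0 modulo the current basis, so we have a Gröbner basis.
Inter-reduce: drop elements whose leading term is divisible by another's, tail-reduce, and make monic.
Reduced Gröbner basis: {a - \tfrac{4}{15}b^{2} - \tfrac{7}{15}b - 1, b^{3} - \tfrac{13}{4}b^{2} + \tfrac{5}{2}b}.

Elimination: the polynomial b^{3} - \tfrac{13}{4}b^{2} + \tfrac{5}{2}b lies in the elimination ideal for b, so b ∈ {0, 5/4, 2}. For each such b, the remaining basis elements (now univariate) give the rest of the solution.
  b = 0: the earlier basis element becomes a - 1 = 0, giving a = 1 — point (1, 0).
  b = 5/4: the earlier basis element becomes a - 2 = 0, giving a = 2 — point (2, 5/4).
  b = 2: the earlier basis element becomes a - 3 = 0, giving a = 3 — point (3, 2).
Substituting each solution back into the original system confirms all equations vanish.
A lex Gröbner basis triangularizes the system, enabling back-substitution.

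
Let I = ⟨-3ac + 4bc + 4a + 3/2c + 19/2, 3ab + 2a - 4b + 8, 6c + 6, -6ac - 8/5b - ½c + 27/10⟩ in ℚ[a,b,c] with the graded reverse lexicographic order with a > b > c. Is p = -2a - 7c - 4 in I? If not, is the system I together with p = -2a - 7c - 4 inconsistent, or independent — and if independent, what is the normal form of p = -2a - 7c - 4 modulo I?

First compute the reduced Gröbner basis of I by Buchberger's algorithm.
f_1 = -3ac + 4bc + 4a + 3/2c + 19/2, LT = ac.
f_2 = 3ab + 2a - 4b + 8, LT = ab.
f_3 = 6c + 6, LT = c.
f_4 = -6ac - 8/5b - ½c + 27/10, LT = ac.

S(f_1,f_2): lcm = abc. S = -4/3b²c - 4/3ab - ⅔ac + ⅚bc - 19/6b - 8/3c.
  reduce S modulo (f_1, f_2, f_3, f_4):
  remainder 4/3b² - 44/9b + 40/9 ≠ 0; add h_5 = 4/3b² - 44/9b + 40/9 to the basis.

S(f_1,f_3): lcm = ac. S = -4/3bc - 7/3a - ½c - 19/6.
  reduce S modulo (f_1, f_2, f_3, f_4, h_5):
  remainder -7/3a + 4/3b - 8/3 ≠ 0; add h_6 = -7/3a + 4/3b - 8/3 to the basis.

S(f_1,f_4): lcm = ac. S = -4/3bc - 4/3a - 4/15b - 7/12c - 163/60.
  reduce S modulo (f_1, f_2, f_3, f_4, h_5, h_6):
  remainder 32/105b - 64/105 ≠ 0; add h_7 = 32/105b - 64/105 to the basis.

The other S-polynomials (S(f_2,f_3), S(f_2,f_4), S(f_3,f_4), S(f_1,h_5), S(f_2,h_5), S(f_3,h_5), S(f_4,h_5), S(f_1,h_6), S(f_2,h_6), S(f_3,h_6), S(f_4,h_6), S(h_5,h_6), S(f_1,h_7), S(f_2,h_7), S(f_3,h_7), S(f_4,h_7), S(h_5,h_7), S(h_6,h_7)) all reduce to 0 modulo the current basis, so we have a Gröbner basis.
Inter-reduce: drop elements whose leading term is divisible by another's, tail-reduce, and make monic.
Reduced Gröbner basis: {a, b - 2, c + 1}.
Label its elements g_1 = a, g_2 = b - 2, g_3 = c + 1.

Reduce p = -2a - 7c - 4 modulo G:
  leading term a: subtract (-2)·g_1 from -2a - 7c - 4 → -7c - 4
  leading term c: subtract (-7)·g_3 from -7c - 4 → 3
  leading term 1: no divisor's leading term divides it; move 3 to the remainder.
  normal form = 3.
The normal form is nonzero, so p ∉ I. Since p minus its normal form lies in I, I + (p) = I + (r) where r = 3; decide whether this ideal is the whole ring.
Here r = 3 is a nonzero constant, hence a unit: 1 ∈ I + (p), the Gröbner basis of I + (p) is {1}, and the enlarged system has no common solution — adjoining p is inconsistent.

Adjoining -2a - 7c - 4 makes the ideal the whole ring: the system is inconsistent.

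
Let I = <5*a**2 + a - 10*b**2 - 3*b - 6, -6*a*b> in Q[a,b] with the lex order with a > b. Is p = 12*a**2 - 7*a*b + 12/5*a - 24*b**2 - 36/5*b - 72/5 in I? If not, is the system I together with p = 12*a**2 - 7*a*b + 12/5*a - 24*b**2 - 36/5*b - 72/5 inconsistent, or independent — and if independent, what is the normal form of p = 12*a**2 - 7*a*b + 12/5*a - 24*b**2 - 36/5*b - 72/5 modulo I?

First compute the reduced Gröbner basis of I by Buchberger's algorithm.
f_1 = 5*a**2 + a - 10*b**2 - 3*b - 6, LT = a**2.
f_2 = -6*a*b, LT = a*b.

S(f_1,f_2): lcm = a**2*b. S = 1/5*a*b - 2*b**3 - 3/5*b**2 - 6/5*b.
  reduce S modulo (f_1, f_2):
  remainder -2*b**3 - 3/5*b**2 - 6/5*b ≠ 0; add h_3 = -2*b**3 - 3/5*b**2 - 6/5*b to the basis.

The other S-polynomials (S(f_1,h_3), S(f_2,h_3)) all reduce to 0 modulo the current basis, so we have a Gröbner basis.
Inter-reduce: drop elements whose leading term is divisible by another's, tail-reduce, and make monic.
Reduced Gröbner basis: {a**2 + 1/5*a - 2*b**2 - 3/5*b - 6/5, a*b, b**3 + 3/10*b**2 + 3/5*b}.
Label its elements g_1 = a**2 + 1/5*a - 2*b**2 - 3/5*b - 6/5, g_2 = a*b, g_3 = b**3 + 3/10*b**2 + 3/5*b.

Reduce p = 12*a**2 - 7*a*b + 12/5*a - 24*b**2 - 36/5*b - 72/5 modulo G:
  leading term a**2: subtract (12)·g_1 from 12*a**2 - 7*a*b + 12/5*a - 24*b**2 - 36/5*b - 72/5 → -7*a*b
  leading term a*b: subtract (-7)·g_2 from -7*a*b → 0
  normal form = 0.
Since the normal form is 0, p ∈ I.

12*a**2 - 7*a*b + 12/5*a - 24*b**2 - 36/5*b - 72/5 lies in I (it reduces to 0).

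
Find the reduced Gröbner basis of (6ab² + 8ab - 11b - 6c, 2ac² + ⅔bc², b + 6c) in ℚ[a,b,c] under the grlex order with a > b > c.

G = {a²c - 61/36ac + 5/2c² + 5/9c, ac² - 2/9ac + 5/18c, c³ - 1/9ac + 5/36c, b + 6c}

The reduced Gröbner basis is the canonical form of the ideal for this ordering.

f_1 = 6ab² + 8ab - 11b - 6c, LT = ab².
f_2 = 2ac² + ⅔bc², LT = ac².
f_3 = b + 6c, LT = b.

S(f_1,f_2): lcm = ab²c². S = -⅓b³c² + 4/3abc² - 11/6bc² - c³.
  leading term b³c²: subtract (-⅓b²c²)·f_3 from -⅓b³c² + 4/3abc² - 11/6bc² - c³ → 2b²c³ + 4/3abc² - 11/6bc² - c³
  leading term b²c³: subtract (2bc³)·f_3 from 2b²c³ + 4/3abc² - 11/6bc² - c³ → -12bc⁴ + 4/3abc² - 11/6bc² - c³
  leading term bc⁴: subtract (-12c⁴)·f_3 from -12bc⁴ + 4/3abc² - 11/6bc² - c³ → 72c⁵ + 4/3abc² - 11/6bc² - c³
  leading term c⁵: no divisor's leading term divides it; move 72c⁵ to the remainder.
  leading term abc²: subtract (⅔b)·f_2 from 4/3abc² - 11/6bc² - c³ → -4/9b²c² - 11/6bc² - c³
  leading term b²c²: subtract (-4/9bc²)·f_3 from -4/9b²c² - 11/6bc² - c³ → 8/3bc³ - 11/6bc² - c³
  leading term bc³: subtract (8/3c³)·f_3 from 8/3bc³ - 11/6bc² - c³ → -16c⁴ - 11/6bc² - c³
  leading term c⁴: no divisor's leading term divides it; move -16c⁴ to the remainder.
  leading term bc²: subtract (-11/6c²)·f_3 from -11/6bc² - c³ → 10c³
  leading term c³: no divisor's leading term divides it; move 10c³ to the remainder.
  remainder 72c⁵ - 16c⁴ + 10c³ ≠ 0; add g_4 = 72c⁵ - 16c⁴ + 10c³ to the basis.

S(f_1,f_3): lcm = ab². S = -6abc + 4/3ab - 11/6b - c.
  leading term abc: subtract (-6ac)·f_3 from -6abc + 4/3ab - 11/6b - c → 36ac² + 4/3ab - 11/6b - c
  leading term ac²: subtract (18)·f_2 from 36ac² + 4/3ab - 11/6b - c → -12bc² + 4/3ab - 11/6b - c
  leading term bc²: subtract (-12c²)·f_3 from -12bc² + 4/3ab - 11/6b - c → 72c³ + 4/3ab - 11/6b - c
  leading term c³: no divisor's leading term divides it; move 72c³ to the remainder.
  leading term ab: subtract (4/3a)·f_3 from 4/3ab - 11/6b - c → -8ac - 11/6b - c
  leading term ac: no divisor's leading term divides it; move -8ac to the remainder.
  leading term b: subtract (-11/6)·f_3 from -11/6b - c → 10c
  leading term c: no divisor's leading term divides it; move 10c to the remainder.
  remainder 72c³ - 8ac + 10c ≠ 0; add g_5 = 72c³ - 8ac + 10c to the basis.

S(f_2,g_5): lcm = ac³. S = ⅓bc³ + 1/9a²c - 5/36ac.
  leading term bc³: subtract (⅓c³)·f_3 from ⅓bc³ + 1/9a²c - 5/36ac → -2c⁴ + 1/9a²c - 5/36ac
  leading term c⁴: subtract (-1/36c)·g_5 from -2c⁴ + 1/9a²c - 5/36ac → 1/9a²c - 2/9ac² - 5/36ac + 5/18c²
  leading term a²c: no divisor's leading term divides it; move 1/9a²c to the remainder.
  leading term ac²: subtract (-1/9)·f_2 from -2/9ac² - 5/36ac + 5/18c² → 2/27bc² - 5/36ac + 5/18c²
  leading term bc²: subtract (2/27c²)·f_3 from 2/27bc² - 5/36ac + 5/18c² → -4/9c³ - 5/36ac + 5/18c²
  leading term c³: subtract (-1/162)·g_5 from -4/9c³ - 5/36ac + 5/18c² → -61/324ac + 5/18c² + 5/81c
  leading term ac: no divisor's leading term divides it; move -61/324ac to the remainder.
  leading term c²: no divisor's leading term divides it; move 5/18c² to the remainder.
  leading term c: no divisor's leading term divides it; move 5/81c to the remainder.
  remainder 1/9a²c - 61/324ac + 5/18c² + 5/81c ≠ 0; add g_6 = 1/9a²c - 61/324ac + 5/18c² + 5/81c to the basis.

The other S-polynomials (S(f_2,f_3), S(f_1,g_4), S(f_2,g_4), S(f_3,g_4), S(f_1,g_5), S(f_3,g_5), S(g_4,g_5), S(f_1,g_6), S(f_2,g_6), S(f_3,g_6), S(g_4,g_6), S(g_5,g_6)) all reduce to 0 modulo the current basis, so we have a Gröbner basis.
Inter-reduce: drop elements whose leading term is divisible by another's, tail-reduce, and make monic.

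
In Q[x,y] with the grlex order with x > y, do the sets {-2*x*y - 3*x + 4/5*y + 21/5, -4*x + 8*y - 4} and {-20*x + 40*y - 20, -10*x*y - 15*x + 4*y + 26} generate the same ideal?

No, the ideals differ.

Two ideals are equal iff their reduced Gröbner bases coincide (the reduced basis is unique for a fixed ordering).
Buchberger on the first generating set:
f_1 = -2*x*y - 3*x + 4/5*y + 21/5, LT = x*y.
f_2 = -4*x + 8*y - 4, LT = x.

S(f_1,f_2): lcm = x*y. S = 2*y**2 + 3/2*x - 7/5*y - 21/10.
  leading term y**2: no divisor's leading term divides it; move 2*y**2 to the remainder.
  leading term x: subtract (-3/8)·f_2 from 3/2*x - 7/5*y - 21/10 → 8/5*y - 18/5
  leading term y: no divisor's leading term divides it; move 8/5*y to the remainder.
  leading term 1: no divisor's leading term divides it; move -18/5 to the remainder.
  remainder 2*y**2 + 8/5*y - 18/5 ≠ 0; add g_3 = 2*y**2 + 8/5*y - 18/5 to the basis.

The other S-polynomials (S(f_1,g_3), S(f_2,g_3)) all reduce to 0 modulo the current basis, so we have a Gröbner basis.
Inter-reduce: drop elements whose leading term is divisible by another's, tail-reduce, and make monic.
Reduced Gröbner basis: {y**2 + 4/5*y - 9/5, x - 2*y + 1}.

Buchberger on the second generating set:
h_1 = -20*x + 40*y - 20, LT = x.
h_2 = -10*x*y - 15*x + 4*y + 26, LT = x*y.

S(h_1,h_2): lcm = x*y. S = -2*y**2 - 3/2*x + 7/5*y + 13/5.
  leading term y**2: no divisor's leading term divides it; move -2*y**2 to the remainder.
  leading term x: subtract (3/40)·h_1 from -3/2*x + 7/5*y + 13/5 → -8/5*y + 41/10
  leading term y: no divisor's leading term divides it; move -8/5*y to the remainder.
  leading term 1: no divisor's leading term divides it; move 41/10 to the remainder.
  remainder -2*y**2 - 8/5*y + 41/10 ≠ 0; add k_3 = -2*y**2 - 8/5*y + 41/10 to the basis.

The other S-polynomials (S(h_1,k_3), S(h_2,k_3)) all reduce to 0 modulo the current basis, so we have a Gröbner basis.
Inter-reduce: drop elements whose leading term is divisible by another's, tail-reduce, and make monic.
Reduced Gröbner basis: {y**2 + 4/5*y - 41/20, x - 2*y + 1}.

These differ, so the ideals are not equal.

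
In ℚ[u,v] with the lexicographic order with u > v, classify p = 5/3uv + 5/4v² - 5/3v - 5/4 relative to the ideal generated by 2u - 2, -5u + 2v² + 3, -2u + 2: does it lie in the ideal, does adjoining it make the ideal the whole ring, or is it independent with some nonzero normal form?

First compute the reduced Gröbner basis of I by Buchberger's algorithm.
f_1 = 2u - 2, LT = u.
f_2 = -5u + 2v² + 3, LT = u.
f_3 = -2u + 2, LT = u.

S(f_1,f_2): lcm = u. S = ⅖v² - ⅖.
  leading term v²: no divisor's leading term divides it; move ⅖v² to the remainder.
  leading term 1: no divisor's leading term divides it; move -⅖ to the remainder.
  remainder ⅖v² - ⅖ ≠ 0; add h_4 = ⅖v² - ⅖ to the basis.

S(f_1,f_3): lcm = u. S = 0.
  remainder 0.

S(f_2,f_3): lcm = u. S = -⅖v² + ⅖.
  leading term v²: subtract (-1)·h_4 from -⅖v² + ⅖ → 0
  remainder 0.

S(f_1,h_4): leading monomials are coprime, so the S-polynomial reduces to 0 (Buchberger's first criterion).
S(f_2,h_4): leading monomials are coprime, so the S-polynomial reduces to 0 (Buchberger's first criterion).
S(f_3,h_4): leading monomials are coprime, so the S-polynomial reduces to 0 (Buchberger's first criterion).
Every S-polynomial of the final basis reduces to 0, so we have a Gröbner basis.
Inter-reduce: drop elements whose leading term is divisible by another's, tail-reduce, and make monic.
Reduced Gröbner basis: {u - 1, v² - 1}.
Label its elements g_1 = u - 1, g_2 = v² - 1.

Reduce p = 5/3uv + 5/4v² - 5/3v - 5/4 modulo G:
  leading term uv: subtract (5/3v)·g_1 from 5/3uv + 5/4v² - 5/3v - 5/4 → 5/4v² - 5/4
  leading term v²: subtract (5/4)·g_2 from 5/4v² - 5/4 → 0
  normal form = 0.
Since the normal form is 0, p ∈ I.

Ideal membership is decidable via reduction modulo a Gröbner basis.

5/3uv + 5/4v² - 5/3v - 5/4 lies in I (it reduces to 0).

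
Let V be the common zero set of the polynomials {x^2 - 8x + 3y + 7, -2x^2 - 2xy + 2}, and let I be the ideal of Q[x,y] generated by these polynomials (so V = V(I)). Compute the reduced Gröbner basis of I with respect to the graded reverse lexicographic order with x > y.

G = {x^2 - 8x + 3y + 7, xy + 8x - 3y - 8, y^2 - 16/3x + 16/3y + 16/3}

f_1 = x^2 - 8x + 3y + 7, LT = x^2.
f_2 = -2x^2 - 2xy + 2, LT = x^2.

S(f_1,f_2): lcm = x^2. S = -xy - 8x + 3y + 8.
  leading term xy: no divisor's leading term divides it; move -xy to the remainder.
  leading term x: no divisor's leading term divides it; move -8x to the remainder.
  leading term y: no divisor's leading term divides it; move 3y to the remainder.
  leading term 1: no divisor's leading term divides it; move 8 to the remainder.
  remainder -xy - 8x + 3y + 8 ≠ 0; add g_3 = -xy - 8x + 3y + 8 to the basis.

S(f_1,g_3): lcm = x^2y. S = -8x^2 - 5xy + 3y^2 + 8x + 7y.
  leading term x^2: subtract (-8)·f_1 from -8x^2 - 5xy + 3y^2 + 8x + 7y → -5xy + 3y^2 - 56x + 31y + 56
  leading term xy: subtract (5)·g_3 from -5xy + 3y^2 - 56x + 31y + 56 → 3y^2 - 16x + 16y + 16
  leading term y^2: no divisor's leading term divides it; move 3y^2 to the remainder.
  leading term x: no divisor's leading term divides it; move -16x to the remainder.
  leading term y: no divisor's leading term divides it; move 16y to the remainder.
  leading term 1: no divisor's leading term divides it; move 16 to the remainder.
  remainder 3y^2 - 16x + 16y + 16 ≠ 0; add g_4 = 3y^2 - 16x + 16y + 16 to the basis.

S(f_2,g_3): lcm = x^2y. S = xy^2 - 8x^2 + 3xy + 8x - y.
  leading term xy^2: subtract (-y)·g_3 from xy^2 - 8x^2 + 3xy + 8x - y → -8x^2 - 5xy + 3y^2 + 8x + 7y
  leading term x^2: subtract (-8)·f_1 from -8x^2 - 5xy + 3y^2 + 8x + 7y → -5xy + 3y^2 - 56x + 31y + 56
  leading term xy: subtract (5)·g_3 from -5xy + 3y^2 - 56x + 31y + 56 → 3y^2 - 16x + 16y + 16
  leading term y^2: subtract (1)·g_4 from 3y^2 - 16x + 16y + 16 → 0
  remainder 0.

S(f_1,g_4): leading monomials are coprime, so the S-polynomial reduces to 0 (Buchberger's first criterion).
S(f_2,g_4): leading monomials are coprime, so the S-polynomial reduces to 0 (Buchberger's first criterion).
S(g_3,g_4): lcm = xy^2. S = 16/3x^2 + 8/3xy - 3y^2 - 16/3x - 8y.
  leading term x^2: subtract (16/3)·f_1 from 16/3x^2 + 8/3xy - 3y^2 - 16/3x - 8y → 8/3xy - 3y^2 + 112/3x - 24y - 112/3
  leading term xy: subtract (-8/3)·g_3 from 8/3xy - 3y^2 + 112/3x - 24y - 112/3 → -3y^2 + 16x - 16y - 16
  leading term y^2: subtract (-1)·g_4 from -3y^2 + 16x - 16y - 16 → 0
  remainder 0.

Every S-polynomial of the final basis reduces to 0, so we have a Gröbner basis.
Inter-reduce: drop elements whose leading term is divisible by another's, tail-reduce, and make monic.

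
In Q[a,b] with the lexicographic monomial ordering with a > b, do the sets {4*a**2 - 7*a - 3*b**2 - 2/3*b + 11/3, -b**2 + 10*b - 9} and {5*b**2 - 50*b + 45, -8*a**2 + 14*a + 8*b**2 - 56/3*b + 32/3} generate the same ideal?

Yes, the ideals are equal.

For a fixed monomial order, each ideal has a unique reduced Gröbner basis; comparing bases decides equality.
Buchberger on the first generating set:
f_1 = 4*a**2 - 7*a - 3*b**2 - 2/3*b + 11/3, LT = a**2.
f_2 = -b**2 + 10*b - 9, LT = b**2.

S(f_1,f_2): leading monomials are coprime, so the S-polynomial reduces to 0 (Buchberger's first criterion).
Every S-polynomial of the final basis reduces to 0, so we have a Gröbner basis.
Inter-reduce: drop elements whose leading term is divisible by another's, tail-reduce, and make monic.
Reduced Gröbner basis: {a**2 - 7/4*a - 23/3*b + 23/3, b**2 - 10*b + 9}.

Buchberger on the second generating set:
h_1 = 5*b**2 - 50*b + 45, LT = b**2.
h_2 = -8*a**2 + 14*a + 8*b**2 - 56/3*b + 32/3, LT = a**2.

S(h_1,h_2): leading monomials are coprime, so the S-polynomial reduces to 0 (Buchberger's first criterion).
Every S-polynomial of the final basis reduces to 0, so we have a Gröbner basis.
Inter-reduce: drop elements whose leading term is divisible by another's, tail-reduce, and make monic.
Reduced Gröbner basis: {a**2 - 7/4*a - 23/3*b + 23/3, b**2 - 10*b + 9}.

The two bases agree; hence the ideals are identical.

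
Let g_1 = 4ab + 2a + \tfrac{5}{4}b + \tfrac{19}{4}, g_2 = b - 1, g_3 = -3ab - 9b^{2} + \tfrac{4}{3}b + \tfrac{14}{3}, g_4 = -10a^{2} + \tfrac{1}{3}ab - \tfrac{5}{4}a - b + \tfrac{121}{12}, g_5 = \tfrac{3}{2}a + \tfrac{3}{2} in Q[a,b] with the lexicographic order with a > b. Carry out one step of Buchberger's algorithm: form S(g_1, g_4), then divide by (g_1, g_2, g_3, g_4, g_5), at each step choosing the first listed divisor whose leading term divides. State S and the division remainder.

S(g_1, g_4) = \tfrac{1}{2}a^{2} + \tfrac{1}{30}ab^{2} + \tfrac{3}{16}ab + \tfrac{19}{16}a - \tfrac{1}{10}b^{2} + \tfrac{121}{120}b; remainder on division = 0.

lcm(LM(g_1), LM(g_4)) = a^{2}b.
S = (lcm/LT(g_1))·g_1 − (lcm/LT(g_4))·g_4 = \tfrac{1}{2}a^{2} + \tfrac{1}{30}ab^{2} + \tfrac{3}{16}ab + \tfrac{19}{16}a - \tfrac{1}{10}b^{2} + \tfrac{121}{120}b.
Reduce S modulo (g_1, g_2, g_3, g_4, g_5) in that order:
  leading term a^{2}: subtract (-\tfrac{1}{20})·g_4 from \tfrac{1}{2}a^{2} + \tfrac{1}{30}ab^{2} + \tfrac{3}{16}ab + \tfrac{19}{16}a - \tfrac{1}{10}b^{2} + \tfrac{121}{120}b → \tfrac{1}{30}ab^{2} + \tfrac{49}{240}ab + \tfrac{9}{8}a - \tfrac{1}{10}b^{2} + \tfrac{23}{24}b + \tfrac{121}{240}
  leading term ab^{2}: subtract (\tfrac{1}{120}b)·g_1 from \tfrac{1}{30}ab^{2} + \tfrac{49}{240}ab + \tfrac{9}{8}a - \tfrac{1}{10}b^{2} + \tfrac{23}{24}b + \tfrac{121}{240} → \tfrac{3}{16}ab + \tfrac{9}{8}a - \tfrac{53}{480}b^{2} + \tfrac{147}{160}b + \tfrac{121}{240}
  leading term ab: subtract (\tfrac{3}{64})·g_1 from \tfrac{3}{16}ab + \tfrac{9}{8}a - \tfrac{53}{480}b^{2} + \tfrac{147}{160}b + \tfrac{121}{240} → \tfrac{33}{32}a - \tfrac{53}{480}b^{2} + \tfrac{1101}{1280}b + \tfrac{1081}{3840}
  leading term a: subtract (\tfrac{11}{16})·g_5 from \tfrac{33}{32}a - \tfrac{53}{480}b^{2} + \tfrac{1101}{1280}b + \tfrac{1081}{3840} → -\tfrac{53}{480}b^{2} + \tfrac{1101}{1280}b - \tfrac{2879}{3840}
  leading term b^{2}: subtract (-\tfrac{53}{480}b)·g_2 from -\tfrac{53}{480}b^{2} + \tfrac{1101}{1280}b - \tfrac{2879}{3840} → \tfrac{2879}{3840}b - \tfrac{2879}{3840}
  leading term b: subtract (\tfrac{2879}{3840})·g_2 from \tfrac{2879}{3840}b - \tfrac{2879}{3840} → 0
The remainder is 0, so this S-polynomial contributes no new basis element.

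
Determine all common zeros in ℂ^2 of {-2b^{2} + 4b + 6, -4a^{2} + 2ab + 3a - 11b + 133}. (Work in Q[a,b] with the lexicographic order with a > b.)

{(1/8 - sqrt(2305)/8, -1), (1/8 + sqrt(2305)/8, -1), (-4, 3), (25/4, 3)}

Compute a lex Gröbner basis by Buchberger's algorithm.
f_1 = -2b^{2} + 4b + 6, LT = b^{2}.
f_2 = -4a^{2} + 2ab + 3a - 11b + 133, LT = a^{2}.

The S-polynomials (S(f_1,f_2)) all reduce to 0 modulo the current basis, so we have a Gröbner basis.
Inter-reduce: drop elements whose leading term is divisible by another's, tail-reduce, and make monic.
Reduced Gröbner basis: {a^{2} - \tfrac{1}{2}ab - \tfrac{3}{4}a + \tfrac{11}{4}b - \tfrac{133}{4}, b^{2} - 2b - 3}.

A lex Gröbner basis eliminates variables successively. Here b^{2} - 2b - 3 depends only on b, with roots {-1, 3}; lifting each root through the earlier basis elements recovers the full solutions.
  b = -1: the earlier basis element becomes a^{2} - \tfrac{1}{4}a - 36 = 0, giving a = 1/8 - sqrt(2305)/8, 1/8 + sqrt(2305)/8 — points (1/8 - sqrt(2305)/8, -1), (1/8 + sqrt(2305)/8, -1).
  b = 3: the earlier basis element becomes a^{2} - \tfrac{9}{4}a - 25 = 0, giving a = -4, 25/4 — points (-4, 3), (25/4, 3).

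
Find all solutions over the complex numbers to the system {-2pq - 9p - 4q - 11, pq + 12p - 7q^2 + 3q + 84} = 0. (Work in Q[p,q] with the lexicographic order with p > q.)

{(5, -4), (1/60 - sqrt(8761)/60, -5/28 + sqrt(8761)/28), (1/60 + sqrt(8761)/60, -sqrt(8761)/28 - 5/28)}

Compute a lex Gröbner basis by Buchberger's algorithm.
f_1 = -2pq - 9p - 4q - 11, LT = pq.
f_2 = pq + 12p - 7q^2 + 3q + 84, LT = pq.

S(f_1,f_2): lcm = pq. S = -15/2p + 7q^2 - q - 157/2.
  leading term p: no divisor's leading term divides it; move -15/2p to the remainder.
  leading term q^2: no divisor's leading term divides it; move 7q^2 to the remainder.
  leading term q: no divisor's leading term divides it; move -q to the remainder.
  leading term 1: no divisor's leading term divides it; move -157/2 to the remainder.
  remainder -15/2p + 7q^2 - q - 157/2 ≠ 0; add h_3 = -15/2p + 7q^2 - q - 157/2 to the basis.

S(f_1,h_3): lcm = pq. S = 9/2p + 14/15q^3 - 2/15q^2 - 127/15q + 11/2.
  leading term p: subtract (-3/5)·h_3 from 9/2p + 14/15q^3 - 2/15q^2 - 127/15q + 11/2 → 14/15q^3 + 61/15q^2 - 136/15q - 208/5
  leading term q^3: no divisor's leading term divides it; move 14/15q^3 to the remainder.
  leading term q^2: no divisor's leading term divides it; move 61/15q^2 to the remainder.
  leading term q: no divisor's leading term divides it; move -136/15q to the remainder.
  leading term 1: no divisor's leading term divides it; move -208/5 to the remainder.
  remainder 14/15q^3 + 61/15q^2 - 136/15q - 208/5 ≠ 0; add h_4 = 14/15q^3 + 61/15q^2 - 136/15q - 208/5 to the basis.

The other S-polynomials (S(f_2,h_3), S(f_1,h_4), S(f_2,h_4), S(h_3,h_4)) all reduce to 0 modulo the current basis, so we have a Gröbner basis.
Inter-reduce: drop elements whose leading term is divisible by another's, tail-reduce, and make monic.
Reduced Gröbner basis: {p - 14/15q^2 + 2/15q + 157/15, q^3 + 61/14q^2 - 68/7q - 312/7}.

The lex basis is triangular: the last element involves only q. Solving q^3 + 61/14q^2 - 68/7q - 312/7 = 0 gives q ∈ {-4, -5/28 + sqrt(8761)/28, -sqrt(8761)/28 - 5/28}; substituting each value into the earlier elements determines the remaining variables.
  q = -4: the earlier basis element becomes p - 5 = 0, giving p = 5 — point (5, -4).
  q = -5/28 + sqrt(8761)/28: the earlier basis element becomes p - 1/60 + sqrt(8761)/60 = 0, giving p = 1/60 - sqrt(8761)/60 — point (1/60 - sqrt(8761)/60, -5/28 + sqrt(8761)/28).
  q = -sqrt(8761)/28 - 5/28: the earlier basis element becomes p - sqrt(8761)/60 - 1/60 = 0, giving p = 1/60 + sqrt(8761)/60 — point (1/60 + sqrt(8761)/60, -sqrt(8761)/28 - 5/28).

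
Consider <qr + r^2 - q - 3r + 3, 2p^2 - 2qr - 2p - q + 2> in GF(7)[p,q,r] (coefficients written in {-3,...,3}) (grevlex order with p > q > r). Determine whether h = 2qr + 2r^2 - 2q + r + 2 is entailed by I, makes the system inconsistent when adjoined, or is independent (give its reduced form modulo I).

Adjoining 2qr + 2r^2 - 2q + r + 2 makes the ideal the whole ring: the system is inconsistent.

First compute the reduced Gröbner basis of I by Buchberger's algorithm.
f_1 = qr + r^2 - q - 3r + 3, LT = qr.
f_2 = 2p^2 - 2qr - 2p - q + 2, LT = p^2.

The S-polynomials (S(f_1,f_2)) all reduce to 0 modulo the current basis, so we have a Gröbner basis.
Inter-reduce: drop elements whose leading term is divisible by another's, tail-reduce, and make monic.
Reduced Gröbner basis: {p^2 + r^2 - p + 2q - 3r - 3, qr + r^2 - q - 3r + 3}.
Label its elements g_1 = p^2 + r^2 - p + 2q - 3r - 3, g_2 = qr + r^2 - q - 3r + 3.

Reduce h = 2qr + 2r^2 - 2q + r + 2 modulo G:
  leading term qr: subtract (2)·g_2 from 2qr + 2r^2 - 2q + r + 2 → 3
  leading term 1: no divisor's leading term divides it; move 3 to the remainder.
  normal form = 3.
The normal form is nonzero, so h ∉ I. Since h minus its normal form lies in I, I + (h) = I + (n) where n = 3; decide whether this ideal is the whole ring.
Here n = 3 is a nonzero constant, hence a unit: 1 ∈ I + (h), the Gröbner basis of I + (h) is {1}, and the enlarged system has no common solution — adjoining h is inconsistent.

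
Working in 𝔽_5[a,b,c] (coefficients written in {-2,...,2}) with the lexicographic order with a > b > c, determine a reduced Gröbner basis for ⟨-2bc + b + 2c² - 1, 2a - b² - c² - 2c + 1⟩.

f_1 = -2bc + b + 2c² - 1, LT = bc.
f_2 = 2a - b² - c² - 2c + 1, LT = a.

S(f_1,f_2): leading monomials are coprime, so the S-polynomial reduces to 0 (Buchberger's first criterion).
Every S-polynomial of the final basis reduces to 0, so we have a Gröbner basis.

G = {a + 2b² + 2c² - c - 2, bc + 2b - c² - 2}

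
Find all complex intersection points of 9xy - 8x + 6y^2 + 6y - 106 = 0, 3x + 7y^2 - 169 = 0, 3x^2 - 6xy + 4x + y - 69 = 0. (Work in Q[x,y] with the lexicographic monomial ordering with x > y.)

{(-2, 5)}

Compute a lex Gröbner basis by Buchberger's algorithm.
f_1 = 9xy - 8x + 6y^2 + 6y - 106, LT = xy.
f_2 = 3x + 7y^2 - 169, LT = x.
f_3 = 3x^2 - 6xy + 4x + y - 69, LT = x^2.

S(f_1,f_2): lcm = xy. S = -8/9x - 7/3y^3 + 2/3y^2 + 57y - 106/9.
  leading term x: subtract (-8/27)·f_2 from -8/9x - 7/3y^3 + 2/3y^2 + 57y - 106/9 → -7/3y^3 + 74/27y^2 + 57y - 1670/27
  leading term y^3: no divisor's leading term divides it; move -7/3y^3 to the remainder.
  leading term y^2: no divisor's leading term divides it; move 74/27y^2 to the remainder.
  leading term y: no divisor's leading term divides it; move 57y to the remainder.
  leading term 1: no divisor's leading term divides it; move -1670/27 to the remainder.
  remainder -7/3y^3 + 74/27y^2 + 57y - 1670/27 ≠ 0; add h_4 = -7/3y^3 + 74/27y^2 + 57y - 1670/27 to the basis.

S(f_1,f_3): lcm = x^2y. S = -8/9x^2 + 8/3xy^2 - 2/3xy - 106/9x - 1/3y^2 + 23y.
  leading term x^2: subtract (-8/27x)·f_2 from -8/9x^2 + 8/3xy^2 - 2/3xy - 106/9x - 1/3y^2 + 23y → 128/27xy^2 - 2/3xy - 1670/27x - 1/3y^2 + 23y
  leading term xy^2: subtract (128/243y)·f_1 from 128/27xy^2 - 2/3xy - 1670/27x - 1/3y^2 + 23y → 862/243xy - 1670/27x - 256/81y^3 - 283/81y^2 + 19157/243y
  leading term xy: subtract (862/2187)·f_1 from 862/243xy - 1670/27x - 256/81y^3 - 283/81y^2 + 19157/243y → -128374/2187x - 256/81y^3 - 4271/729y^2 + 55747/729y + 91372/2187
  leading term x: subtract (-128374/6561)·f_2 from -128374/2187x - 256/81y^3 - 4271/729y^2 + 55747/729y + 91372/2187 → -256/81y^3 + 860179/6561y^2 + 55747/729y - 21421090/6561
  leading term y^3: subtract (256/189)·h_4 from -256/81y^3 + 860179/6561y^2 + 55747/729y - 21421090/6561 → 5850757/45927y^2 - 3755/5103y - 146099950/45927
  leading term y^2: no divisor's leading term divides it; move 5850757/45927y^2 to the remainder.
  leading term y: no divisor's leading term divides it; move -3755/5103y to the remainder.
  leading term 1: no divisor's leading term divides it; move -146099950/45927 to the remainder.
  remainder 5850757/45927y^2 - 3755/5103y - 146099950/45927 ≠ 0; add h_5 = 5850757/45927y^2 - 3755/5103y - 146099950/45927 to the basis.

S(f_2,f_3): lcm = x^2. S = 7/3xy^2 + 2xy - 173/3x - 1/3y + 23.
  leading term xy^2: subtract (7/27y)·f_1 from 7/3xy^2 + 2xy - 173/3x - 1/3y + 23 → 110/27xy - 173/3x - 14/9y^3 - 14/9y^2 + 733/27y + 23
  leading term xy: subtract (110/243)·f_1 from 110/27xy - 173/3x - 14/9y^3 - 14/9y^2 + 733/27y + 23 → -13133/243x - 14/9y^3 - 346/81y^2 + 1979/81y + 17249/243
  leading term x: subtract (-13133/729)·f_2 from -13133/243x - 14/9y^3 - 346/81y^2 + 1979/81y + 17249/243 → -14/9y^3 + 88817/729y^2 + 1979/81y - 2167730/729
  leading term y^3: subtract (2/3)·h_4 from -14/9y^3 + 88817/729y^2 + 1979/81y - 2167730/729 → 87485/729y^2 - 1099/81y - 2137670/729
  leading term y^2: subtract (5511555/5850757)·h_5 from 87485/729y^2 - 1099/81y - 2137670/729 → -225980584/17552271y + 1129902920/17552271
  leading term y: no divisor's leading term divides it; move -225980584/17552271y to the remainder.
  leading term 1: no divisor's leading term divides it; move 1129902920/17552271 to the remainder.
  remainder -225980584/17552271y + 1129902920/17552271 ≠ 0; add h_6 = -225980584/17552271y + 1129902920/17552271 to the basis.

S(f_1,h_4): lcm = xy^3. S = 2/7xy^2 + 171/7xy - 1670/63x + 2/3y^4 + 2/3y^3 - 106/9y^2.
  leading term xy^2: subtract (2/63y)·f_1 from 2/7xy^2 + 171/7xy - 1670/63x + 2/3y^4 + 2/3y^3 - 106/9y^2 → 1555/63xy - 1670/63x + 2/3y^4 + 10/21y^3 - 754/63y^2 + 212/63y
  leading term xy: subtract (1555/567)·f_1 from 1555/63xy - 1670/63x + 2/3y^4 + 10/21y^3 - 754/63y^2 + 212/63y → -370/81x + 2/3y^4 + 10/21y^3 - 5372/189y^2 - 2474/189y + 164830/567
  leading term x: subtract (-370/243)·f_2 from -370/81x + 2/3y^4 + 10/21y^3 - 5372/189y^2 - 2474/189y + 164830/567 → 2/3y^4 + 10/21y^3 - 30218/1701y^2 - 2474/189y + 56780/1701
  leading term y^4: subtract (-2/7y)·h_4 from 2/3y^4 + 10/21y^3 - 30218/1701y^2 - 2474/189y + 56780/1701 → 34/27y^3 - 2516/1701y^2 - 646/21y + 56780/1701
  leading term y^3: subtract (-34/63)·h_4 from 34/27y^3 - 2516/1701y^2 - 646/21y + 56780/1701 → 0
  remainder 0.

S(f_2,h_4): leading monomials are coprime, so the S-polynomial reduces to 0 (Buchberger's first criterion).
S(f_3,h_4): leading monomials are coprime, so the S-polynomial reduces to 0 (Buchberger's first criterion).
S(f_1,h_5): lcm = xy^2. S = -46501901/52656813xy + 146099950/5850757x + 2/3y^3 + 2/3y^2 - 106/9y.
  leading term xy: subtract (-46501901/473911317)·f_1 from -46501901/52656813xy + 146099950/5850757x + 2/3y^3 + 2/3y^2 - 106/9y → 11462080742/473911317x + 2/3y^3 + 198317428/157970439y^2 - 1767536924/157970439y - 4929201506/473911317
  leading term x: subtract (11462080742/1421733951)·f_2 from 11462080742/473911317x + 2/3y^3 + 198317428/157970439y^2 - 1767536924/157970439y - 4929201506/473911317 → 2/3y^3 - 325517462/5899311y^2 - 1767536924/157970439y + 1922304040880/1421733951
  leading term y^3: subtract (-2/7)·h_4 from 2/3y^3 - 325517462/5899311y^2 - 1767536924/157970439y + 1922304040880/1421733951 → -2246285270/41295177y^2 + 5635871578/1105793073y + 13280254530740/9952137657
  leading term y^2: subtract (-60649702290/142038827689)·h_5 from -2246285270/41295177y^2 + 5635871578/1105793073y + 13280254530740/9952137657 → 679297635504/142038827689y - 3396488177520/142038827689
  leading term y: subtract (-9018/24277)·h_6 from 679297635504/142038827689y - 3396488177520/142038827689 → 0
  remainder 0.

S(f_2,h_5): leading monomials are coprime, so the S-polynomial reduces to 0 (Buchberger's first criterion).
S(f_3,h_5): leading monomials are coprime, so the S-polynomial reduces to 0 (Buchberger's first criterion).
S(h_4,h_5): lcm = y^3. S = -430826933/368597691y^2 + 22220203/40955299y + 1670/63.
  leading term y^2: subtract (-314072834157/34231357473049)·h_5 from -430826933/368597691y^2 + 22220203/40955299y + 1670/63 → 18341036158608/34231357473049y - 91705180793040/34231357473049
  leading term y: subtract (-243486/5850757)·h_6 from 18341036158608/34231357473049y - 91705180793040/34231357473049 → 0
  remainder 0.

S(f_1,h_6): lcm = xy. S = 37/9x + 2/3y^2 + 2/3y - 106/9.
  leading term x: subtract (37/27)·f_2 from 37/9x + 2/3y^2 + 2/3y - 106/9 → -241/27y^2 + 2/3y + 5935/27
  leading term y^2: subtract (-1701/24277)·h_5 from -241/27y^2 + 2/3y + 5935/27 → 14933/24277y - 74665/24277
  leading term y: subtract (-10796559/225980584)·h_6 from 14933/24277y - 74665/24277 → 0
  remainder 0.

S(f_2,h_6): leading monomials are coprime, so the S-polynomial reduces to 0 (Buchberger's first criterion).
S(f_3,h_6): leading monomials are coprime, so the S-polynomial reduces to 0 (Buchberger's first criterion).
S(h_4,h_6): lcm = y^3. S = 241/63y^2 - 171/7y + 1670/63.
  leading term y^2: subtract (729/24277)·h_5 from 241/63y^2 - 171/7y + 1670/63 → -592516/24277y + 2962580/24277
  leading term y: subtract (107097267/56495146)·h_6 from -592516/24277y + 2962580/24277 → 0
  remainder 0.

S(h_5,h_6): lcm = y^2. S = 29219990/5850757y - 146099950/5850757.
  leading term y: subtract (-43829985/112990292)·h_6 from 29219990/5850757y - 146099950/5850757 → 0
  remainder 0.

Every S-polynomial of the final basis reduces to 0, so we have a Gröbner basis.
Inter-reduce: drop elements whose leading term is divisible by another's, tail-reduce, and make monic.
Reduced Gröbner basis: {x + 2, y - 5}.

Elimination: the polynomial y - 5 lies in the elimination ideal for y, so y ∈ {5}. For each such y, the remaining basis elements (now univariate) give the rest of the solution.
  y = 5: the earlier basis element becomes x + 2 = 0, giving x = -2 — point (-2, 5).
Each listed point satisfies every original equation (direct substitution).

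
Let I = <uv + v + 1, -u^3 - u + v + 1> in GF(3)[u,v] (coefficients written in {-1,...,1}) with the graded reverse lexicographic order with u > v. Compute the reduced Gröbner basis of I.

f_1 = uv + v + 1, LT = uv.
f_2 = -u^3 - u + v + 1, LT = u^3.

S(f_1,f_2): lcm = u^3v. S = u^2v + u^2 - uv + v^2 + v.
  leading term u^2v: subtract (u)·f_1 from u^2v + u^2 - uv + v^2 + v → u^2 + uv + v^2 - u + v
  leading term u^2: no divisor's leading term divides it; move u^2 to the remainder.
  leading term uv: subtract (1)·f_1 from uv + v^2 - u + v → v^2 - u - 1
  leading term v^2: no divisor's leading term divides it; move v^2 to the remainder.
  leading term u: no divisor's leading term divides it; move -u to the remainder.
  leading term 1: no divisor's leading term divides it; move -1 to the remainder.
  remainder u^2 + v^2 - u - 1 ≠ 0; add g_3 = u^2 + v^2 - u - 1 to the basis.

S(f_1,g_3): lcm = u^2v. S = -v^3 - uv + u + v.
  leading term v^3: no divisor's leading term divides it; move -v^3 to the remainder.
  leading term uv: subtract (-1)·f_1 from -uv + u + v → u - v + 1
  leading term u: no divisor's leading term divides it; move u to the remainder.
  leading term v: no divisor's leading term divides it; move -v to the remainder.
  leading term 1: no divisor's leading term divides it; move 1 to the remainder.
  remainder -v^3 + u - v + 1 ≠ 0; add g_4 = -v^3 + u - v + 1 to the basis.

S(f_2,g_3): lcm = u^3. S = -uv^2 + u^2 - u - v - 1.
  leading term uv^2: subtract (-v)·f_1 from -uv^2 + u^2 - u - v - 1 → u^2 + v^2 - u - 1
  leading term u^2: subtract (1)·g_3 from u^2 + v^2 - u - 1 → 0
  remainder 0.

S(f_1,g_4): lcm = uv^3. S = v^3 + u^2 - uv + v^2 + u.
  leading term v^3: subtract (-1)·g_4 from v^3 + u^2 - uv + v^2 + u → u^2 - uv + v^2 - u - v + 1
  leading term u^2: subtract (1)·g_3 from u^2 - uv + v^2 - u - v + 1 → -uv - v - 1
  leading term uv: subtract (-1)·f_1 from -uv - v - 1 → 0
  remainder 0.

S(f_2,g_4): leading monomials are coprime, so the S-polynomial reduces to 0 (Buchberger's first criterion).
S(g_3,g_4): leading monomials are coprime, so the S-polynomial reduces to 0 (Buchberger's first criterion).
Every S-polynomial of the final basis reduces to 0, so we have a Gröbner basis.
Inter-reduce: drop elements whose leading term is divisible by another's, tail-reduce, and make monic.

G = {v^3 - u + v - 1, u^2 + v^2 - u - 1, uv + v + 1}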